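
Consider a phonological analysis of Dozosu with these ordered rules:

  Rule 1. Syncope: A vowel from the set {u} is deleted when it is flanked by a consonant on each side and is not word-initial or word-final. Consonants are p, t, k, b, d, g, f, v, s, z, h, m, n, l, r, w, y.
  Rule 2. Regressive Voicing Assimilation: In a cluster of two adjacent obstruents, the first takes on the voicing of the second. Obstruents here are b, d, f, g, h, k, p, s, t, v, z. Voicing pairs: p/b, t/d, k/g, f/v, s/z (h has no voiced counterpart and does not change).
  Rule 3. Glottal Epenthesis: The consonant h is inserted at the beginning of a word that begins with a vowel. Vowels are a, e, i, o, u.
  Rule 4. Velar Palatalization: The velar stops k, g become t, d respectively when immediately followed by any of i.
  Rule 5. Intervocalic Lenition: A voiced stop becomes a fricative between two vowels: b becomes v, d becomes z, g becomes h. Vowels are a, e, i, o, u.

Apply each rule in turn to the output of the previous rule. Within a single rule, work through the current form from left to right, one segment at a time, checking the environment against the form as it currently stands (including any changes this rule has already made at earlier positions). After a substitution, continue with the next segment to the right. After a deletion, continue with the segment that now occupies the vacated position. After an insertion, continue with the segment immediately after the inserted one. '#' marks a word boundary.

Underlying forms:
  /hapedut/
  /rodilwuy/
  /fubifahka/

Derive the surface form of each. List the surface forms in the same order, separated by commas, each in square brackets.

[hapett], [rozilwy], [vbifahka]

/hapedut/:
  Rule 1 Syncope: [hapedut] → [hapedt]
  Rule 2 Regressive Voicing Assimilation: [hapedt] → [hapett]
  Rule 3 Glottal Epenthesis: no change — [hapett]
  Rule 4 Velar Palatalization: no change — [hapett]
  Rule 5 Intervocalic Lenition: no change — [hapett]
/rodilwuy/:
  Rule 1 Syncope: [rodilwuy] → [rodilwy]
  Rule 2 Regressive Voicing Assimilation: no change — [rodilwy]
  Rule 3 Glottal Epenthesis: no change — [rodilwy]
  Rule 4 Velar Palatalization: no change — [rodilwy]
  Rule 5 Intervocalic Lenition: [rodilwy] → [rozilwy]
/fubifahka/:
  Rule 1 Syncope: [fubifahka] → [fbifahka]
  Rule 2 Regressive Voicing Assimilation: [fbifahka] → [vbifahka]
  Rule 3 Glottal Epenthesis: no change — [vbifahka]
  Rule 4 Velar Palatalization: no change — [vbifahka]
  Rule 5 Intervocalic Lenition: no change — [vbifahka]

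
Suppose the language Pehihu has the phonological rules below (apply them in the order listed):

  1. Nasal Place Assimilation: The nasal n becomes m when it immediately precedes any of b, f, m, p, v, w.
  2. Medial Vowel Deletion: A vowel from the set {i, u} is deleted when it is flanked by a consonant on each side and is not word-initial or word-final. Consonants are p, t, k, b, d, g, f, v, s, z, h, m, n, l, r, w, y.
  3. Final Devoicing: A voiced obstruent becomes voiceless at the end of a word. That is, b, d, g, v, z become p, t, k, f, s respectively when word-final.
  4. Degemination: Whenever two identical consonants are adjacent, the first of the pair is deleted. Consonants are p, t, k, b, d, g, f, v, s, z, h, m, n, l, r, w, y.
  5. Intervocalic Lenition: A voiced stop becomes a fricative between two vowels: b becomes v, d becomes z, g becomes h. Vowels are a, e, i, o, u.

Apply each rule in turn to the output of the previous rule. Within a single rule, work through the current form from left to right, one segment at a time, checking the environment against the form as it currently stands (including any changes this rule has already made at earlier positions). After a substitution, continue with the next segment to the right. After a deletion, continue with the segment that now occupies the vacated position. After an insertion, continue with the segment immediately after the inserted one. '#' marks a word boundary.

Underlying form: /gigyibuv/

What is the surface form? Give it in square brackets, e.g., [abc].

[gybf]

1 Nasal Place Assimilation: no change — [gigyibuv]
2 Medial Vowel Deletion: [gigyibuv] → [ggybv]
3 Final Devoicing: [ggybv] → [ggybf]
4 Degemination: [ggybf] → [gybf]
5 Intervocalic Lenition: no change — [gybf]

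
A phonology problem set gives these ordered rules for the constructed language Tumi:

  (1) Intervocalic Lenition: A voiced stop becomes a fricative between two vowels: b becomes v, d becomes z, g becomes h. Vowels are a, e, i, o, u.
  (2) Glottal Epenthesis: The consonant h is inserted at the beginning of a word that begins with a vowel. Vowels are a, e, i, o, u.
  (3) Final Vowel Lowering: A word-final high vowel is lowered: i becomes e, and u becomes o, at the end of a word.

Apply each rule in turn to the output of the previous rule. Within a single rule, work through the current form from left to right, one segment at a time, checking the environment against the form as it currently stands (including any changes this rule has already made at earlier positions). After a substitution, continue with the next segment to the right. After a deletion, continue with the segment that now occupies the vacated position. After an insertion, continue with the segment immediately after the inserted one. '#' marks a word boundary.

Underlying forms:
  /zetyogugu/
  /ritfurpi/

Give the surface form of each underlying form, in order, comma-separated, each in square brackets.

/zetyogugu/:
  (1) Intervocalic Lenition: [zetyogugu] → [zetyohuhu]
  (2) Glottal Epenthesis: no change — [zetyohuhu]
  (3) Final Vowel Lowering: [zetyohuhu] → [zetyohuho]
/ritfurpi/:
  (1) Intervocalic Lenition: no change — [ritfurpi]
  (2) Glottal Epenthesis: no change — [ritfurpi]
  (3) Final Vowel Lowering: [ritfurpi] → [ritfurpe]

[zetyohuho], [ritfurpe]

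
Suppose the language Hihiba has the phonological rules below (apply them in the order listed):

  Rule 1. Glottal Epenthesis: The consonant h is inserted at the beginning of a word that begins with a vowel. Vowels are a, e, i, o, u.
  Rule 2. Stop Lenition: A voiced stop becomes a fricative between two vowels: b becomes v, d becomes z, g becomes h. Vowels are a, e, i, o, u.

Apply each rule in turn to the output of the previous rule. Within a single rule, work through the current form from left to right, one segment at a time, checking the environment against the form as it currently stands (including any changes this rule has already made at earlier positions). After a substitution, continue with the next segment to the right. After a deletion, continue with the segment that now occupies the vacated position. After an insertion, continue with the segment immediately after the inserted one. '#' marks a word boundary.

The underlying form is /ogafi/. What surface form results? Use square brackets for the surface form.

Rule 1 Glottal Epenthesis: [ogafi] → [hogafi]
Rule 2 Stop Lenition: [hogafi] → [hohafi]

[hohafi]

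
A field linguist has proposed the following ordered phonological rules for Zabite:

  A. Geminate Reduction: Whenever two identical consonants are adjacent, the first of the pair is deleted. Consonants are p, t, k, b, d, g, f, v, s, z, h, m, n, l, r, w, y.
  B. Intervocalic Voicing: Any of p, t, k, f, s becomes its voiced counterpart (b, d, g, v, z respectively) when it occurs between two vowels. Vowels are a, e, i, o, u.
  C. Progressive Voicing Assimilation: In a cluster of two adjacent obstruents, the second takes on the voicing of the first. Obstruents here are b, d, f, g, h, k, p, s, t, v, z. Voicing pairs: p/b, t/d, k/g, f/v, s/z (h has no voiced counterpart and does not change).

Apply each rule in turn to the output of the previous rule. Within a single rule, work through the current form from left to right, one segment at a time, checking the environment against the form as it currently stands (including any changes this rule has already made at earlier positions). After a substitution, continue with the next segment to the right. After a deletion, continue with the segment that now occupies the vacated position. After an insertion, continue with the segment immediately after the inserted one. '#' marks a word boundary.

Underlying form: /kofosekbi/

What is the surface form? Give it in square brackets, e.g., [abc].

[kovozekpi]

A Geminate Reduction: no change — [kofosekbi]
B Intervocalic Voicing: [kofosekbi] → [kovozekbi]
C Progressive Voicing Assimilation: [kovozekbi] → [kovozekpi]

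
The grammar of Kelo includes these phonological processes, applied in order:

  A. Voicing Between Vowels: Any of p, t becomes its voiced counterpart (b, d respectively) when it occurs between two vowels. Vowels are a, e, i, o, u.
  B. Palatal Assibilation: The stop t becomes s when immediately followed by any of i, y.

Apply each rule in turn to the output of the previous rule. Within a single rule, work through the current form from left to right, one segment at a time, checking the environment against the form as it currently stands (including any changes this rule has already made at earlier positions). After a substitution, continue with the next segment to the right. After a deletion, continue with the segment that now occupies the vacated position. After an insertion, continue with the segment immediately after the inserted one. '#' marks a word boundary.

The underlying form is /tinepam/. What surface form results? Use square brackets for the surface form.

A Voicing Between Vowels: [tinepam] → [tinebam]
B Palatal Assibilation: [tinebam] → [sinebam]

[sinebam]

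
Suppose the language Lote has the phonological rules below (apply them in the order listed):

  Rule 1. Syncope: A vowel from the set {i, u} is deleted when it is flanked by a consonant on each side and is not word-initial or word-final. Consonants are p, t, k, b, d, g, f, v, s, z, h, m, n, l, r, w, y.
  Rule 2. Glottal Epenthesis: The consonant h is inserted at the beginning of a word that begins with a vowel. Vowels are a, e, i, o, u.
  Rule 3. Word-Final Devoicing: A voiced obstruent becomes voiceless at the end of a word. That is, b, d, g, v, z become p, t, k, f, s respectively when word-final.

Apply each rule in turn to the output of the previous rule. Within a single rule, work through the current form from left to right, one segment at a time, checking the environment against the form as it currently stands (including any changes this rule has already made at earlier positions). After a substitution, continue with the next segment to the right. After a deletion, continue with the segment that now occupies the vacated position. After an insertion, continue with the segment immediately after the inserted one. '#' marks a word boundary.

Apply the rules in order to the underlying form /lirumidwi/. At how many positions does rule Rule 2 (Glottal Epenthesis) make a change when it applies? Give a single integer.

Rule 1 Syncope: [lirumidwi] → [lrmdwi]
Rule 2 Glottal Epenthesis: no change — [lrmdwi]
Rule 3 Word-Final Devoicing: no change — [lrmdwi]
Rule Rule 2 changed 0 position(s).

0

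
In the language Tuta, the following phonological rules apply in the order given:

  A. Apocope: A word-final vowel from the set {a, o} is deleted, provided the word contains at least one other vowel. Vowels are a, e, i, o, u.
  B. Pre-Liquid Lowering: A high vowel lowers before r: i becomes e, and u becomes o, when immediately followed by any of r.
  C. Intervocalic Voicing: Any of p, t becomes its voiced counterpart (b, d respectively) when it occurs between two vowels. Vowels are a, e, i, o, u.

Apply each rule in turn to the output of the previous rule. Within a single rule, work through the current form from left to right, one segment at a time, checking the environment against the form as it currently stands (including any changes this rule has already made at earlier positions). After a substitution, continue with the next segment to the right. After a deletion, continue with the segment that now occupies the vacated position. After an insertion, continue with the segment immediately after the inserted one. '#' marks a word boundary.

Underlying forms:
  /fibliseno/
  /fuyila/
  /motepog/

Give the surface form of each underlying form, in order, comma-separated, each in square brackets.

/fibliseno/:
  A Apocope: [fibliseno] → [fiblisen]
  B Pre-Liquid Lowering: no change — [fiblisen]
  C Intervocalic Voicing: no change — [fiblisen]
/fuyila/:
  A Apocope: [fuyila] → [fuyil]
  B Pre-Liquid Lowering: no change — [fuyil]
  C Intervocalic Voicing: no change — [fuyil]
/motepog/:
  A Apocope: no change — [motepog]
  B Pre-Liquid Lowering: no change — [motepog]
  C Intervocalic Voicing: [motepog] → [modebog]

[fiblisen], [fuyil], [modebog]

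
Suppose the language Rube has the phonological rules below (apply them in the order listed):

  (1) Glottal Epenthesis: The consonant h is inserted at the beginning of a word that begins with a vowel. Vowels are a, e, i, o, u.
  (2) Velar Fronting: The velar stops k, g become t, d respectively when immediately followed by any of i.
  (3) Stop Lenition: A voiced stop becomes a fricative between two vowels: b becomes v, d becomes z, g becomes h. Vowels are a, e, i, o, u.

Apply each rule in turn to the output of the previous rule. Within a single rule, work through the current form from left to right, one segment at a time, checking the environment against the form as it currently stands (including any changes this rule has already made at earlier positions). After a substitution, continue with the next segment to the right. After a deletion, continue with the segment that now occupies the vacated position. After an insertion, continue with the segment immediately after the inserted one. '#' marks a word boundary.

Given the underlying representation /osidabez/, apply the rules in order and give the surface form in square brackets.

(1) Glottal Epenthesis: [osidabez] → [hosidabez]
(2) Velar Fronting: no change — [hosidabez]
(3) Stop Lenition: [hosidabez] → [hosizavez]

[hosizavez]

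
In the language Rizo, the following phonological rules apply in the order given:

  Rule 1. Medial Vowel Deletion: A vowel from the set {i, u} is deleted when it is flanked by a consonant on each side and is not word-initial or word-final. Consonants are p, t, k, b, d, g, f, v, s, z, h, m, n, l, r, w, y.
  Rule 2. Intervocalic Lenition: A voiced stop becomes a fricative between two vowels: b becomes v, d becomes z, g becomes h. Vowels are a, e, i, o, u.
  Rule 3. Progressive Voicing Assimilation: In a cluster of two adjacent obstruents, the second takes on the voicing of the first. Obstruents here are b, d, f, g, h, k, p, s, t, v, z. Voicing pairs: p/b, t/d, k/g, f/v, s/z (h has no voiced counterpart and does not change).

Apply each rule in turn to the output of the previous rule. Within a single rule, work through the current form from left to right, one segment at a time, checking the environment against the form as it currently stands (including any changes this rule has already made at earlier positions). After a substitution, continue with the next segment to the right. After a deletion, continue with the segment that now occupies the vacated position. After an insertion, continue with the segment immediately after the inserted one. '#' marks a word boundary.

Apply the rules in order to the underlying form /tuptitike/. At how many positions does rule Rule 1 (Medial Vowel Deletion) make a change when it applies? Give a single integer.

3

Rule 1 Medial Vowel Deletion: [tuptitike] → [tpttke]
Rule 2 Intervocalic Lenition: no change — [tpttke]
Rule 3 Progressive Voicing Assimilation: no change — [tpttke]
Rule Rule 1 changed 3 position(s).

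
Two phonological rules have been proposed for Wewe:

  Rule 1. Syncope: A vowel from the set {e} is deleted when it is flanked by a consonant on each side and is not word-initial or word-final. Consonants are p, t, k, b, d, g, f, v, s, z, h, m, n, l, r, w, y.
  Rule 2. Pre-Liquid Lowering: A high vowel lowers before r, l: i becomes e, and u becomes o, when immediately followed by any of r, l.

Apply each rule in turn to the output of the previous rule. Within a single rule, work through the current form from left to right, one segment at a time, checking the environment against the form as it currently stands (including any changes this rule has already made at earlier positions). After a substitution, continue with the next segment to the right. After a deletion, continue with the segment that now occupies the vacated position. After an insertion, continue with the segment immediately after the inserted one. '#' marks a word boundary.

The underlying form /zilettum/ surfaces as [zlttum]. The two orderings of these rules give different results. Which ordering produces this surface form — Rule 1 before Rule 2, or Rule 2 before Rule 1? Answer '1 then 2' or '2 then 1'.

Order 1 then 2:
  1 Syncope: [zilettum] → [zilttum]
  2 Pre-Liquid Lowering: [zilttum] → [zelttum]
  result: [zelttum]
Order 2 then 1:
  2 Pre-Liquid Lowering: [zilettum] → [zelettum]
  1 Syncope: [zelettum] → [zlttum]
  result: [zlttum]

2 then 1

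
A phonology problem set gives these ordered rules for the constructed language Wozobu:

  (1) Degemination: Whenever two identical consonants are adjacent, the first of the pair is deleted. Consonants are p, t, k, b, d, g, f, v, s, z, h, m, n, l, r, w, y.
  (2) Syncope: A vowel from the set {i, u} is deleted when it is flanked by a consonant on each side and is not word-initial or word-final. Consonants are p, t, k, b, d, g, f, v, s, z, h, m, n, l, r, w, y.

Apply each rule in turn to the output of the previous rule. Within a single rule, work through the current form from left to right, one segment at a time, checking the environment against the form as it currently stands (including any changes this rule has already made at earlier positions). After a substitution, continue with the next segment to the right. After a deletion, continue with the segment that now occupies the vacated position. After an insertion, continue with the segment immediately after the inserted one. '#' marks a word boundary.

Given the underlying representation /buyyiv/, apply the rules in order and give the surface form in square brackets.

[byv]

(1) Degemination: [buyyiv] → [buyiv]
(2) Syncope: [buyiv] → [byv]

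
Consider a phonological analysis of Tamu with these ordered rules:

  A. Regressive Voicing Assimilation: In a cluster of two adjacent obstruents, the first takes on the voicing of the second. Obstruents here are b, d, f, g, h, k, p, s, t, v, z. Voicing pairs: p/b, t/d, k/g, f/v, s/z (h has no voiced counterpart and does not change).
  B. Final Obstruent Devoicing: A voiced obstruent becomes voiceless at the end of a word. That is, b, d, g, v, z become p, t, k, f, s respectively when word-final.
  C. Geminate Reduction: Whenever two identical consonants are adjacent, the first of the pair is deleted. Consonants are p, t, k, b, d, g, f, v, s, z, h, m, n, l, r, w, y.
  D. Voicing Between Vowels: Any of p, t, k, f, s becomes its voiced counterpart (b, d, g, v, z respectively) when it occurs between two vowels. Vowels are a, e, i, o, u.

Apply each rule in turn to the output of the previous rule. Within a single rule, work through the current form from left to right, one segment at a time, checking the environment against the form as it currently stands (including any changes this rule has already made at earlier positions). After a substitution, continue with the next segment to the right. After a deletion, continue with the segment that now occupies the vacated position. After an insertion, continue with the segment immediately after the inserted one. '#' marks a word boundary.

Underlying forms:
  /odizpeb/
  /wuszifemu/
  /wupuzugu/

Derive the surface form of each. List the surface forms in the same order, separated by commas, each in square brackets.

[odispep], [wuzivemu], [wubuzugu]

/odizpeb/:
  A Regressive Voicing Assimilation: [odizpeb] → [odispeb]
  B Final Obstruent Devoicing: [odispeb] → [odispep]
  C Geminate Reduction: no change — [odispep]
  D Voicing Between Vowels: no change — [odispep]
/wuszifemu/:
  A Regressive Voicing Assimilation: [wuszifemu] → [wuzzifemu]
  B Final Obstruent Devoicing: no change — [wuzzifemu]
  C Geminate Reduction: [wuzzifemu] → [wuzifemu]
  D Voicing Between Vowels: [wuzifemu] → [wuzivemu]
/wupuzugu/:
  A Regressive Voicing Assimilation: no change — [wupuzugu]
  B Final Obstruent Devoicing: no change — [wupuzugu]
  C Geminate Reduction: no change — [wupuzugu]
  D Voicing Between Vowels: [wupuzugu] → [wubuzugu]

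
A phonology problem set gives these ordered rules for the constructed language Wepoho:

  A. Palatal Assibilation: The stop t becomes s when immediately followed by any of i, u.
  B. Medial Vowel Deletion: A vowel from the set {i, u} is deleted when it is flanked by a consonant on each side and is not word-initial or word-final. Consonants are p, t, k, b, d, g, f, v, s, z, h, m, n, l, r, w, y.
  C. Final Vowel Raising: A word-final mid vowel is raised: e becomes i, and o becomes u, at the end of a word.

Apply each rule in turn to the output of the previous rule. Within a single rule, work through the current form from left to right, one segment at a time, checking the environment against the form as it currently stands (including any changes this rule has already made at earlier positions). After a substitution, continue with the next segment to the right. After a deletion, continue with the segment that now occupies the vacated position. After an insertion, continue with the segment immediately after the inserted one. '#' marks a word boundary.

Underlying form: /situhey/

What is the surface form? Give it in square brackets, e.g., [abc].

[sshey]

A Palatal Assibilation: [situhey] → [sisuhey]
B Medial Vowel Deletion: [sisuhey] → [sshey]
C Final Vowel Raising: no change — [sshey]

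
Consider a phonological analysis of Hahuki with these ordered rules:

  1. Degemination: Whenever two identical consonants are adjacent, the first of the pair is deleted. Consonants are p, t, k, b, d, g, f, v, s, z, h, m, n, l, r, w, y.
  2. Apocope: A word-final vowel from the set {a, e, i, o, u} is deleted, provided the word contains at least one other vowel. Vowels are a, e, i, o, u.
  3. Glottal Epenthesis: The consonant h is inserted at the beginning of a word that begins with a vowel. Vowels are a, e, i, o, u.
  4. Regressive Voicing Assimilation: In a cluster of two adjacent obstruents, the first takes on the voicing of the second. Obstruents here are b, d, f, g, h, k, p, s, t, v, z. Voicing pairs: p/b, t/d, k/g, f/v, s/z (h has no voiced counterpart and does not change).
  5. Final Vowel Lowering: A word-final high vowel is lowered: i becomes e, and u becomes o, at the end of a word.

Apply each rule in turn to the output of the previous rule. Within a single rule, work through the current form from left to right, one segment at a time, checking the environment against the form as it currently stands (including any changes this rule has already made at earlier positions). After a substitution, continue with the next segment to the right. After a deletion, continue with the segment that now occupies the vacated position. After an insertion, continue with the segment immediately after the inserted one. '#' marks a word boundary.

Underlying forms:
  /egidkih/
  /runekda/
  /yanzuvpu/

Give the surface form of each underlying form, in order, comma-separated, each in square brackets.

/egidkih/:
  1 Degemination: no change — [egidkih]
  2 Apocope: no change — [egidkih]
  3 Glottal Epenthesis: [egidkih] → [hegidkih]
  4 Regressive Voicing Assimilation: [hegidkih] → [hegitkih]
  5 Final Vowel Lowering: no change — [hegitkih]
/runekda/:
  1 Degemination: no change — [runekda]
  2 Apocope: [runekda] → [runekd]
  3 Glottal Epenthesis: no change — [runekd]
  4 Regressive Voicing Assimilation: [runekd] → [runegd]
  5 Final Vowel Lowering: no change — [runegd]
/yanzuvpu/:
  1 Degemination: no change — [yanzuvpu]
  2 Apocope: [yanzuvpu] → [yanzuvp]
  3 Glottal Epenthesis: no change — [yanzuvp]
  4 Regressive Voicing Assimilation: [yanzuvp] → [yanzufp]
  5 Final Vowel Lowering: no change — [yanzufp]

[hegitkih], [runegd], [yanzufp]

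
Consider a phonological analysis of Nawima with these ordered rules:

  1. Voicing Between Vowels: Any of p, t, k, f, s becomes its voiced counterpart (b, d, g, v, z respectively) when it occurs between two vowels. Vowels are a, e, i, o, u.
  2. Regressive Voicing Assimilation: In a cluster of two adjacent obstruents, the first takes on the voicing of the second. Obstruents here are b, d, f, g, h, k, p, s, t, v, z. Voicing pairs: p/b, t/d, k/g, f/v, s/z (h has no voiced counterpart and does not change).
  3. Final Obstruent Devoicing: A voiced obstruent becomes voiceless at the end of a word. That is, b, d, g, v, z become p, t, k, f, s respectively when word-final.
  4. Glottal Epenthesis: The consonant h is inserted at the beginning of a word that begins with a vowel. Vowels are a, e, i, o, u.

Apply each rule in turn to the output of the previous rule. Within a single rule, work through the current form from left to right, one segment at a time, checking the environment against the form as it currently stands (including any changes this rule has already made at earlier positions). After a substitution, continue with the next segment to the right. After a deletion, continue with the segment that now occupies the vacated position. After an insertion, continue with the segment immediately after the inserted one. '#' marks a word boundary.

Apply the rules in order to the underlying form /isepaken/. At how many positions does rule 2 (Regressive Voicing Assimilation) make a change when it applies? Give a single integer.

1 Voicing Between Vowels: [isepaken] → [izebagen]
2 Regressive Voicing Assimilation: no change — [izebagen]
3 Final Obstruent Devoicing: no change — [izebagen]
4 Glottal Epenthesis: [izebagen] → [hizebagen]
Rule 2 changed 0 position(s).

0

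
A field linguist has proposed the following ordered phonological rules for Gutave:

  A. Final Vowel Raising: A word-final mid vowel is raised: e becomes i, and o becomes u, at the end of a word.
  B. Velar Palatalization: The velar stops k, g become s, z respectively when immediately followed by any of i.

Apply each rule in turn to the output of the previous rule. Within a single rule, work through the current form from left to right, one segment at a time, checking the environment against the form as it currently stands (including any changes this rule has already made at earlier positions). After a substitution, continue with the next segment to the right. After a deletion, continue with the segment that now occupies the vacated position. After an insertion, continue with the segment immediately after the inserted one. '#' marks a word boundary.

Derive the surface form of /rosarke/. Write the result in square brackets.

[rosarsi]

A Final Vowel Raising: [rosarke] → [rosarki]
B Velar Palatalization: [rosarki] → [rosarsi]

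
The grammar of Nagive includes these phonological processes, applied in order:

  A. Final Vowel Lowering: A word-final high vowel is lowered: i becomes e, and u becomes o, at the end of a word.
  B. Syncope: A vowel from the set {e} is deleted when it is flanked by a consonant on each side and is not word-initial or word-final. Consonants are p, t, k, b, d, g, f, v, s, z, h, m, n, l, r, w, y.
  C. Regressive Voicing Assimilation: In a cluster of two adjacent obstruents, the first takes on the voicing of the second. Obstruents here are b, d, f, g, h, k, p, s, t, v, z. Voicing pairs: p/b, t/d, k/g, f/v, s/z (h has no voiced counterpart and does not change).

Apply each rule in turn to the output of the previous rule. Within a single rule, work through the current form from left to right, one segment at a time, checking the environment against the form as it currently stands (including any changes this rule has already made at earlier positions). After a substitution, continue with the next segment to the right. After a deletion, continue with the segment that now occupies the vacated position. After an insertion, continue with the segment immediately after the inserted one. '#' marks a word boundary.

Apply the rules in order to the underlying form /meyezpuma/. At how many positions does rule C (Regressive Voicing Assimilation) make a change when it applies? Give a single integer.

A Final Vowel Lowering: no change — [meyezpuma]
B Syncope: [meyezpuma] → [myzpuma]
C Regressive Voicing Assimilation: [myzpuma] → [myspuma]
Rule C changed 1 position(s).

1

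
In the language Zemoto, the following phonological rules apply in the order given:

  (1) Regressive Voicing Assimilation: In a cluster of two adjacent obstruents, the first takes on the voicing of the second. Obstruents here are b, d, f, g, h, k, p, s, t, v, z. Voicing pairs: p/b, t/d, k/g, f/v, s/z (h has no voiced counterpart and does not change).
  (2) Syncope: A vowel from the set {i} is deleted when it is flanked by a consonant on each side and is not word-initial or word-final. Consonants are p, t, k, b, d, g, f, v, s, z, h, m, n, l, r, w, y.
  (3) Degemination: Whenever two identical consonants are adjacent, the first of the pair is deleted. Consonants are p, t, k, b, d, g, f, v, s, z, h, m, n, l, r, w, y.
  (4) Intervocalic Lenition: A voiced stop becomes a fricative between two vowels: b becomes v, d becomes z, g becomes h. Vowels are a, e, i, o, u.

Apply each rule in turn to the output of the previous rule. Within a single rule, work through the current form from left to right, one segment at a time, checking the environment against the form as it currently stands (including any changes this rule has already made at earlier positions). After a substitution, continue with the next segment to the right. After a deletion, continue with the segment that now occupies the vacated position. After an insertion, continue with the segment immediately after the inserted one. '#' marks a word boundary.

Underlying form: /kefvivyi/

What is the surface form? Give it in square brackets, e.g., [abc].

(1) Regressive Voicing Assimilation: [kefvivyi] → [kevvivyi]
(2) Syncope: [kevvivyi] → [kevvvyi]
(3) Degemination: [kevvvyi] → [kevyi]
(4) Intervocalic Lenition: no change — [kevyi]

[kevyi]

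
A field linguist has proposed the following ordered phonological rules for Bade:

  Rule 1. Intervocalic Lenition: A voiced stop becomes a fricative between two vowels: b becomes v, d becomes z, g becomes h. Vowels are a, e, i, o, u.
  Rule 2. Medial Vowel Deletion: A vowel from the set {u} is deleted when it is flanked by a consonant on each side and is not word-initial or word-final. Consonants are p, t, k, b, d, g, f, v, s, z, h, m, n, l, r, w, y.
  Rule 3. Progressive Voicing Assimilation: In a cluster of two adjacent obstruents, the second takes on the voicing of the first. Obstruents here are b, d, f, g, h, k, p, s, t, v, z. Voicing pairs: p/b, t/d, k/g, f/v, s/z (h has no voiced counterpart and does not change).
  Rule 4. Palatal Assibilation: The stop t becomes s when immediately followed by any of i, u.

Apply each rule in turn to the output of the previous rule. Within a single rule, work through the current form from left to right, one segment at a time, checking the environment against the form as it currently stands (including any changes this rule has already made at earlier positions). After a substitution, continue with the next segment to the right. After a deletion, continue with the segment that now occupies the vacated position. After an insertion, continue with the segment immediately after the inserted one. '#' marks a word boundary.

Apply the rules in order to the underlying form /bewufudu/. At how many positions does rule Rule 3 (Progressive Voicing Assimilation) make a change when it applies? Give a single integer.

1

Rule 1 Intervocalic Lenition: [bewufudu] → [bewufuzu]
Rule 2 Medial Vowel Deletion: [bewufuzu] → [bewfzu]
Rule 3 Progressive Voicing Assimilation: [bewfzu] → [bewfsu]
Rule 4 Palatal Assibilation: no change — [bewfsu]
Rule Rule 3 changed 1 position(s).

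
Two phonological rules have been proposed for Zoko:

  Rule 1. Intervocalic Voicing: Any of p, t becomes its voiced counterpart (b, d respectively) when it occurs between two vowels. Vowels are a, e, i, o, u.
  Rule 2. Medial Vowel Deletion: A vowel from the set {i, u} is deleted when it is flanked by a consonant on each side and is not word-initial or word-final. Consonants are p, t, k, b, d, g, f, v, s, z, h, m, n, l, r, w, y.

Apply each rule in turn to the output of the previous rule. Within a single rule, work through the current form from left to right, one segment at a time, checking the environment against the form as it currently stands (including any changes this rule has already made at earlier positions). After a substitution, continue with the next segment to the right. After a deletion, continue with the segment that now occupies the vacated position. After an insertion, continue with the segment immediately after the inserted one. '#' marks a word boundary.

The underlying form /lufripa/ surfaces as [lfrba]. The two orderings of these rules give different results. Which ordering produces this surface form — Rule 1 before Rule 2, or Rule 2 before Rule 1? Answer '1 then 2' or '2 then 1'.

Order 1 then 2:
  1 Intervocalic Voicing: [lufripa] → [lufriba]
  2 Medial Vowel Deletion: [lufriba] → [lfrba]
  result: [lfrba]
Order 2 then 1:
  2 Medial Vowel Deletion: [lufripa] → [lfrpa]
  1 Intervocalic Voicing: no change — [lfrpa]
  result: [lfrpa]

1 then 2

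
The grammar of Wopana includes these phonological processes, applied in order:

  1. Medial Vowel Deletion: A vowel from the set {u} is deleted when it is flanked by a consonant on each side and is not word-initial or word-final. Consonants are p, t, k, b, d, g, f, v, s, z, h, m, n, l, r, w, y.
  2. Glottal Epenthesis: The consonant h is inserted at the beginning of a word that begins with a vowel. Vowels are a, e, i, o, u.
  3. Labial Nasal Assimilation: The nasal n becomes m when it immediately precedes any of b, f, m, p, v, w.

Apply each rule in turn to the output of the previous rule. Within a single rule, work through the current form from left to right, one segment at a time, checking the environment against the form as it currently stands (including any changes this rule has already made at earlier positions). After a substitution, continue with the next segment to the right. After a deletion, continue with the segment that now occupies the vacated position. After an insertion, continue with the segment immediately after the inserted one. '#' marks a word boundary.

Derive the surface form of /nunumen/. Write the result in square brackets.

1 Medial Vowel Deletion: [nunumen] → [nnmen]
2 Glottal Epenthesis: no change — [nnmen]
3 Labial Nasal Assimilation: [nnmen] → [nmmen]

[nmmen]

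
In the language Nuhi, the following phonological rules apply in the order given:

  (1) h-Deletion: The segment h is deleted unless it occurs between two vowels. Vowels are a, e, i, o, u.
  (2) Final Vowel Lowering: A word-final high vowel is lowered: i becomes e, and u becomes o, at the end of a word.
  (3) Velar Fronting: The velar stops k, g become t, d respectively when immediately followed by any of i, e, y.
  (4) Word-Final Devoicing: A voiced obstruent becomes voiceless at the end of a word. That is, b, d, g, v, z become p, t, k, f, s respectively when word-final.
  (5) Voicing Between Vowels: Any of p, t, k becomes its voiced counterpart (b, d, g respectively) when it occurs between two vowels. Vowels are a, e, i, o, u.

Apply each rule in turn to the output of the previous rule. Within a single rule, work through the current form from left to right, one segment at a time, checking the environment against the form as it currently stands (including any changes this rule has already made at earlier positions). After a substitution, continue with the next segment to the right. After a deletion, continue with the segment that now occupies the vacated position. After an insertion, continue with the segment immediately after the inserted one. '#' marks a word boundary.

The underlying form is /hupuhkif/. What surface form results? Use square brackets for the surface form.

(1) h-Deletion: [hupuhkif] → [upukif]
(2) Final Vowel Lowering: no change — [upukif]
(3) Velar Fronting: [upukif] → [uputif]
(4) Word-Final Devoicing: no change — [uputif]
(5) Voicing Between Vowels: [uputif] → [ubudif]

[ubudif]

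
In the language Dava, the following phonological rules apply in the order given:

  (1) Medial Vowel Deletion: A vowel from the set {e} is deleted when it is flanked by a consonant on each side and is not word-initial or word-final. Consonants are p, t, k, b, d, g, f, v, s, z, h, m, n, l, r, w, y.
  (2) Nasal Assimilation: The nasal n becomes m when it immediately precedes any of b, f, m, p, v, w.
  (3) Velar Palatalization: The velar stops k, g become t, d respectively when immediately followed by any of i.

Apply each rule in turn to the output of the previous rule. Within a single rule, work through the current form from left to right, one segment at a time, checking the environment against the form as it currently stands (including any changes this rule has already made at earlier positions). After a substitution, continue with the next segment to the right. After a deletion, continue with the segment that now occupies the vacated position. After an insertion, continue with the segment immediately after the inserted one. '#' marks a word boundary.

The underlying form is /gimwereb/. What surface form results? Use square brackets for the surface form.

(1) Medial Vowel Deletion: [gimwereb] → [gimwrb]
(2) Nasal Assimilation: no change — [gimwrb]
(3) Velar Palatalization: [gimwrb] → [dimwrb]

[dimwrb]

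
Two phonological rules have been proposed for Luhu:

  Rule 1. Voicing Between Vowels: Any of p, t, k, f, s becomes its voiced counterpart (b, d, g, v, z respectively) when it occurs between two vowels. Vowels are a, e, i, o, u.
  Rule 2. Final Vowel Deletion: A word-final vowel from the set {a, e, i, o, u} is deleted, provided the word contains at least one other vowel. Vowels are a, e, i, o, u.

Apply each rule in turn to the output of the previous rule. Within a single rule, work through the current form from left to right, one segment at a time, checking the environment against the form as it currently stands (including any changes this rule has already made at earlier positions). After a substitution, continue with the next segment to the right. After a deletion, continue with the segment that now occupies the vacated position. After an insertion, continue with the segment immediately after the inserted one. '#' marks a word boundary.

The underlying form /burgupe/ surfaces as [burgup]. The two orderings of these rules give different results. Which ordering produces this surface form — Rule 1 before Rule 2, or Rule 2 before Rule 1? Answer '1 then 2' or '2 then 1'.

Order 1 then 2:
  1 Voicing Between Vowels: [burgupe] → [burgube]
  2 Final Vowel Deletion: [burgube] → [burgub]
  result: [burgub]
Order 2 then 1:
  2 Final Vowel Deletion: [burgupe] → [burgup]
  1 Voicing Between Vowels: no change — [burgup]
  result: [burgup]

2 then 1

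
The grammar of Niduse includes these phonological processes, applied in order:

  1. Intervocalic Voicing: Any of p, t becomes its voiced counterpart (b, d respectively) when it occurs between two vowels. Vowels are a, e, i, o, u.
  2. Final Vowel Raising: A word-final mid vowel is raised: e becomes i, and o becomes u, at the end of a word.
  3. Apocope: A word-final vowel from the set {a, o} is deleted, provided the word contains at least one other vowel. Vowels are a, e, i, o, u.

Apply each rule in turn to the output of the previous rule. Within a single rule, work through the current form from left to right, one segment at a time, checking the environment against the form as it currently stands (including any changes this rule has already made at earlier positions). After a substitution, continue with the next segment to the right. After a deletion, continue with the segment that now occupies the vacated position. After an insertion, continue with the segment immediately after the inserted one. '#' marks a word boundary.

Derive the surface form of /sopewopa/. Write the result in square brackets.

[sobewob]

1 Intervocalic Voicing: [sopewopa] → [sobewoba]
2 Final Vowel Raising: no change — [sobewoba]
3 Apocope: [sobewoba] → [sobewob]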